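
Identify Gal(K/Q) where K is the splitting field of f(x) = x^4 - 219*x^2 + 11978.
Gal(K/Q) = V_4 (Klein four-group, Z/2Z × Z/2Z)

f factors as (x^2 - 106)(x^2 - 113), so the splitting field is K = Q(sqrt(106), sqrt(113)). The elements 106, 113, 11978 are all non-squares in Q, so sqrt(106) and sqrt(113) generate independent quadratic extensions. Thus [K:Q] = 4 and Gal(K/Q) is generated by the two order-2 automorphisms sqrt(106) ↦ -sqrt(106) and sqrt(113) ↦ -sqrt(113), giving V_4.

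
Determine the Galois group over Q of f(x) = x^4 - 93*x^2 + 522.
Gal(K/Q) = V_4 (Klein four-group, Z/2Z × Z/2Z)

f factors as (x^2 - 87)(x^2 - 6), so the splitting field is K = Q(sqrt(87), sqrt(6)). The elements 87, 6, 522 are all non-squares in Q, so sqrt(87) and sqrt(6) generate independent quadratic extensions. Thus [K:Q] = 4 and Gal(K/Q) is generated by the two order-2 automorphisms sqrt(87) ↦ -sqrt(87) and sqrt(6) ↦ -sqrt(6), giving V_4.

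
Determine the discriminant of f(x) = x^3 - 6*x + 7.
Δ = -459

For a depressed cubic x^3 + p x + q the discriminant is Δ = -4 p^3 - 27 q^2 = -4*(-6)^3 - 27*(7)^2 = 864 - 1323 = -459.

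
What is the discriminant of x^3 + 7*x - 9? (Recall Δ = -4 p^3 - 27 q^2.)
Δ = -3559

For a depressed cubic x^3 + p x + q the discriminant is Δ = -4 p^3 - 27 q^2 = -4*(7)^3 - 27*(-9)^2 = -1372 - 2187 = -3559.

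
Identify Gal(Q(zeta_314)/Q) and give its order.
|Gal(Q(zeta_314)/Q)| = phi(314) = 156; group ≅ (Z/314Z)^* ≅ Z/156Z

The n-th cyclotomic polynomial Φ_314(x) is the minimal polynomial of zeta_314 over Q and has degree phi(314) = 156. So Q(zeta_314) is a degree-156 Galois extension with Galois group (Z/314Z)^*. By CRT, (Z/314Z)^* ≅ (Z/2Z)^* × (Z/157Z)^*. Each prime-power unit group is (Z/2Z)^* ≅ trivial group (order 1); (Z/157Z)^* ≅ Z/156Z. Hence Gal(Q(zeta_314)/Q) ≅ Z/156Z.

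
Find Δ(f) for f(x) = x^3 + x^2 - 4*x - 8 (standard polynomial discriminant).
Δ = -848

For x^3 + a x^2 + b x + c the discriminant is Δ = 18 a b c - 4 a^3 c + a^2 b^2 - 4 b^3 - 27 c^2.
Plug a = 1, b = -4, c = -8:
  18*(1)*(-4)*(-8) - 4*(1)^3*(-8) + (1)^2*(-4)^2 - 4*(-4)^3 - 27*(-8)^2
  = 576 + (32) + 16 + (256) + (-1728)
  = -848.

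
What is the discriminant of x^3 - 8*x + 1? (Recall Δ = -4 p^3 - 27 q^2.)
Δ = 2021

For a depressed cubic x^3 + p x + q the discriminant is Δ = -4 p^3 - 27 q^2 = -4*(-8)^3 - 27*(1)^2 = 2048 - 27 = 2021.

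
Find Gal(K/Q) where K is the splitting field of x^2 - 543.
Gal(K/Q) = Z/2Z (cyclic of order 2)

x^2 - 543 is irreducible over Q since 543 is not a rational square. The splitting field Q(sqrt(543)) has degree 2 over Q, and its unique nontrivial automorphism is sqrt(543) ↦ -sqrt(543). Hence Gal(Q(sqrt(543))/Q) = Z/2Z.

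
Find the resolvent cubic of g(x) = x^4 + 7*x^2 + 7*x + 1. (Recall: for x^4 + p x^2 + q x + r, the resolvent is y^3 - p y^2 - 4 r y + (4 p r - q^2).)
h(y) = y^3 - 7*y^2 - 4*y - 21

Identify coefficients: p = 7, q = 7, r = 1.
Plug into h(y) = y^3 - p y^2 - 4 r y + (4 p r - q^2):
  h(y) = y^3 - (7) y^2 - 4*(1) y + (4*(7)*(1) - (7)^2)
       = y^3 + (-7) y^2 + (-4) y + (-21).
Simplifying: h(y) = y^3 - 7*y^2 - 4*y - 21.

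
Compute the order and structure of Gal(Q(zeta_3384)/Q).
|Gal(Q(zeta_3384)/Q)| = phi(3384) = 1104; group ≅ (Z/3384Z)^* ≅ Z/2Z × Z/2Z × Z/6Z × Z/46Z

The n-th cyclotomic polynomial Φ_3384(x) is the minimal polynomial of zeta_3384 over Q and has degree phi(3384) = 1104. So Q(zeta_3384) is a degree-1104 Galois extension with Galois group (Z/3384Z)^*. By CRT, (Z/3384Z)^* ≅ (Z/8Z)^* × (Z/9Z)^* × (Z/47Z)^*. Each prime-power unit group is (Z/8Z)^* ≅ Z/2Z × Z/2Z; (Z/9Z)^* ≅ Z/6Z; (Z/47Z)^* ≅ Z/46Z. Hence Gal(Q(zeta_3384)/Q) ≅ Z/2Z × Z/2Z × Z/6Z × Z/46Z.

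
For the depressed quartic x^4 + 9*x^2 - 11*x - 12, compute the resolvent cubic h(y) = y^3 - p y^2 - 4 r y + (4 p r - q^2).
h(y) = y^3 - 9*y^2 + 48*y - 553

Identify coefficients: p = 9, q = -11, r = -12.
Plug into h(y) = y^3 - p y^2 - 4 r y + (4 p r - q^2):
  h(y) = y^3 - (9) y^2 - 4*(-12) y + (4*(9)*(-12) - (-11)^2)
       = y^3 + (-9) y^2 + (48) y + (-553).
Simplifying: h(y) = y^3 - 9*y^2 + 48*y - 553.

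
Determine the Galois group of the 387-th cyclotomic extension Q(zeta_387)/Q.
|Gal(Q(zeta_387)/Q)| = phi(387) = 252; group ≅ (Z/387Z)^* ≅ Z/6Z × Z/42Z

The n-th cyclotomic polynomial Φ_387(x) is the minimal polynomial of zeta_387 over Q and has degree phi(387) = 252. So Q(zeta_387) is a degree-252 Galois extension with Galois group (Z/387Z)^*. By CRT, (Z/387Z)^* ≅ (Z/9Z)^* × (Z/43Z)^*. Each prime-power unit group is (Z/9Z)^* ≅ Z/6Z; (Z/43Z)^* ≅ Z/42Z. Hence Gal(Q(zeta_387)/Q) ≅ Z/6Z × Z/42Z.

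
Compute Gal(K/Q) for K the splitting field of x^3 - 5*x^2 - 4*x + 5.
Gal(K/Q) = S_3 (symmetric group of order 6)

Compute the discriminant of x^3 + (-5)*x^2 + (-4)*x + (5): Δ = 4281. Since Δ is not a rational square, the Galois group is not contained in A_3; it must be the full S_3 (irreducibility of the cubic rules out anything smaller).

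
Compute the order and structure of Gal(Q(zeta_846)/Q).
|Gal(Q(zeta_846)/Q)| = phi(846) = 276; group ≅ (Z/846Z)^* ≅ Z/6Z × Z/46Z

The n-th cyclotomic polynomial Φ_846(x) is the minimal polynomial of zeta_846 over Q and has degree phi(846) = 276. So Q(zeta_846) is a degree-276 Galois extension with Galois group (Z/846Z)^*. By CRT, (Z/846Z)^* ≅ (Z/2Z)^* × (Z/9Z)^* × (Z/47Z)^*. Each prime-power unit group is (Z/2Z)^* ≅ trivial group (order 1); (Z/9Z)^* ≅ Z/6Z; (Z/47Z)^* ≅ Z/46Z. Hence Gal(Q(zeta_846)/Q) ≅ Z/6Z × Z/46Z.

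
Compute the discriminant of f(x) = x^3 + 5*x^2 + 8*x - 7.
Δ = -3311

For x^3 + a x^2 + b x + c the discriminant is Δ = 18 a b c - 4 a^3 c + a^2 b^2 - 4 b^3 - 27 c^2.
Plug a = 5, b = 8, c = -7:
  18*(5)*(8)*(-7) - 4*(5)^3*(-7) + (5)^2*(8)^2 - 4*(8)^3 - 27*(-7)^2
  = -5040 + (3500) + 1600 + (-2048) + (-1323)
  = -3311.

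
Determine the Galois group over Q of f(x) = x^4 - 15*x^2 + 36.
Gal(K/Q) = Z/2Z (cyclic of order 2)

f factors as (x^2 - 3)(x^2 - 12), so the splitting field is K = Q(sqrt(3), sqrt(12)). The squarefree part of 3 is 3 and the squarefree part of 12 is also 3, so sqrt(3) and sqrt(12) are both rational multiples of sqrt(3). Hence Q(sqrt(3)) = Q(sqrt(12)) = Q(sqrt(3)), and the splitting field collapses to a single degree-2 extension with Galois group Z/2Z.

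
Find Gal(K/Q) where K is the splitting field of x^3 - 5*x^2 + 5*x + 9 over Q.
Gal(K/Q) = S_3 (symmetric group of order 6)

Compute the discriminant of x^3 + (-5)*x^2 + (5)*x + (9): Δ = -1612. Since Δ is not a rational square, the Galois group is not contained in A_3; it must be the full S_3 (irreducibility of the cubic rules out anything smaller).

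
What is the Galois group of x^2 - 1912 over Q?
Gal(K/Q) = Z/2Z (cyclic of order 2)

x^2 - 1912 is irreducible over Q since 1912 is not a rational square. The splitting field Q(sqrt(1912)) has degree 2 over Q, and its unique nontrivial automorphism is sqrt(1912) ↦ -sqrt(1912). Hence Gal(Q(sqrt(1912))/Q) = Z/2Z.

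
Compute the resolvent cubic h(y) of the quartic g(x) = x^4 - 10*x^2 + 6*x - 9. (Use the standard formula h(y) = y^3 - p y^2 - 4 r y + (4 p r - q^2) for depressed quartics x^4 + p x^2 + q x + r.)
h(y) = y^3 + 10*y^2 + 36*y + 324

Identify coefficients: p = -10, q = 6, r = -9.
Plug into h(y) = y^3 - p y^2 - 4 r y + (4 p r - q^2):
  h(y) = y^3 - (-10) y^2 - 4*(-9) y + (4*(-10)*(-9) - (6)^2)
       = y^3 + (10) y^2 + (36) y + (324).
Simplifying: h(y) = y^3 + 10*y^2 + 36*y + 324.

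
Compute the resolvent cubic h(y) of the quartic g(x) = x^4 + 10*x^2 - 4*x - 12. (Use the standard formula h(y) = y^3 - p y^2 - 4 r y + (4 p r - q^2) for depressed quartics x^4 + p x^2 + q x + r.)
h(y) = y^3 - 10*y^2 + 48*y - 496

Identify coefficients: p = 10, q = -4, r = -12.
Plug into h(y) = y^3 - p y^2 - 4 r y + (4 p r - q^2):
  h(y) = y^3 - (10) y^2 - 4*(-12) y + (4*(10)*(-12) - (-4)^2)
       = y^3 + (-10) y^2 + (48) y + (-496).
Simplifying: h(y) = y^3 - 10*y^2 + 48*y - 496.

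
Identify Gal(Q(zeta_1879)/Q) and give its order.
|Gal(Q(zeta_1879)/Q)| = phi(1879) = 1878; group ≅ (Z/1879Z)^* ≅ Z/1878Z

The n-th cyclotomic polynomial Φ_1879(x) is the minimal polynomial of zeta_1879 over Q and has degree phi(1879) = 1878. So Q(zeta_1879) is a degree-1878 Galois extension with Galois group (Z/1879Z)^*. (Z/1879Z)^* is cyclic since 1879 is an odd prime power (or 4). Hence Gal(Q(zeta_1879)/Q) ≅ Z/1878Z.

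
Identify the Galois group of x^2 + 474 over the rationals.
Gal(K/Q) = Z/2Z (cyclic of order 2)

x^2 + 474 is irreducible over Q since -474 is not a rational square. The splitting field Q(sqrt(-474)) has degree 2 over Q, and its unique nontrivial automorphism is sqrt(-474) ↦ -sqrt(-474). Hence Gal(Q(sqrt(-474))/Q) = Z/2Z.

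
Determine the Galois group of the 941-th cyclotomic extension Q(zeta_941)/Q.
|Gal(Q(zeta_941)/Q)| = phi(941) = 940; group ≅ (Z/941Z)^* ≅ Z/940Z

The n-th cyclotomic polynomial Φ_941(x) is the minimal polynomial of zeta_941 over Q and has degree phi(941) = 940. So Q(zeta_941) is a degree-940 Galois extension with Galois group (Z/941Z)^*. (Z/941Z)^* is cyclic since 941 is an odd prime power (or 4). Hence Gal(Q(zeta_941)/Q) ≅ Z/940Z.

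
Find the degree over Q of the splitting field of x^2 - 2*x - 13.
[K:Q] = 2

The discriminant of x^2 + (-2)*x + (-13) is b^2 - 4c = 4 - (-52) = 56. Since 56 is not a perfect square in Q, the polynomial is irreducible over Q. Its two roots generate a degree-2 extension, so [K:Q] = 2.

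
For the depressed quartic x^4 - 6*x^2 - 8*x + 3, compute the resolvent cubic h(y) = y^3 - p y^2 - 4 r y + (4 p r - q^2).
h(y) = y^3 + 6*y^2 - 12*y - 136

Identify coefficients: p = -6, q = -8, r = 3.
Plug into h(y) = y^3 - p y^2 - 4 r y + (4 p r - q^2):
  h(y) = y^3 - (-6) y^2 - 4*(3) y + (4*(-6)*(3) - (-8)^2)
       = y^3 + (6) y^2 + (-12) y + (-136).
Simplifying: h(y) = y^3 + 6*y^2 - 12*y - 136.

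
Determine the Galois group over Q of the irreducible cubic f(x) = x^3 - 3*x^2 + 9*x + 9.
Gal(K/Q) = S_3 (symmetric group of order 6)

Compute the discriminant of x^3 + (-3)*x^2 + (9)*x + (9): Δ = -7776. Since Δ is not a rational square, the Galois group is not contained in A_3; it must be the full S_3 (irreducibility of the cubic rules out anything smaller).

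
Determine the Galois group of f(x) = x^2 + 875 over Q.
Gal(K/Q) = Z/2Z (cyclic of order 2)

x^2 + 875 is irreducible over Q since -875 is not a rational square. The splitting field Q(sqrt(-875)) has degree 2 over Q, and its unique nontrivial automorphism is sqrt(-875) ↦ -sqrt(-875). Hence Gal(Q(sqrt(-875))/Q) = Z/2Z.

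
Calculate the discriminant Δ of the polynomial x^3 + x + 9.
Δ = -2191

For a depressed cubic x^3 + p x + q the discriminant is Δ = -4 p^3 - 27 q^2 = -4*(1)^3 - 27*(9)^2 = -4 - 2187 = -2191.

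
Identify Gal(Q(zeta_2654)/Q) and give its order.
|Gal(Q(zeta_2654)/Q)| = phi(2654) = 1326; group ≅ (Z/2654Z)^* ≅ Z/1326Z

The n-th cyclotomic polynomial Φ_2654(x) is the minimal polynomial of zeta_2654 over Q and has degree phi(2654) = 1326. So Q(zeta_2654) is a degree-1326 Galois extension with Galois group (Z/2654Z)^*. By CRT, (Z/2654Z)^* ≅ (Z/2Z)^* × (Z/1327Z)^*. Each prime-power unit group is (Z/2Z)^* ≅ trivial group (order 1); (Z/1327Z)^* ≅ Z/1326Z. Hence Gal(Q(zeta_2654)/Q) ≅ Z/1326Z.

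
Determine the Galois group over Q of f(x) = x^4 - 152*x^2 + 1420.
Gal(K/Q) = V_4 (Klein four-group, Z/2Z × Z/2Z)

f factors as (x^2 - 142)(x^2 - 10), so the splitting field is K = Q(sqrt(142), sqrt(10)). The elements 142, 10, 1420 are all non-squares in Q, so sqrt(142) and sqrt(10) generate independent quadratic extensions. Thus [K:Q] = 4 and Gal(K/Q) is generated by the two order-2 automorphisms sqrt(142) ↦ -sqrt(142) and sqrt(10) ↦ -sqrt(10), giving V_4.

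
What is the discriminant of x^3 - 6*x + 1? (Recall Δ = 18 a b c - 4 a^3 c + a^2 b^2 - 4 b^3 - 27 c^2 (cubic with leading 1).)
Δ = 837

For x^3 + a x^2 + b x + c the discriminant is Δ = 18 a b c - 4 a^3 c + a^2 b^2 - 4 b^3 - 27 c^2.
Plug a = 0, b = -6, c = 1:
  18*(0)*(-6)*(1) - 4*(0)^3*(1) + (0)^2*(-6)^2 - 4*(-6)^3 - 27*(1)^2
  = 0 + (0) + 0 + (864) + (-27)
  = 837.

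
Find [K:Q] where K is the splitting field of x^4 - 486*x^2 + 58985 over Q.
[K:Q] = 4

f factors as (x^2 - 235)(x^2 - 251); the splitting field is K = Q(sqrt(235), sqrt(251)). Since 235, 251, and 58985 are all non-squares in Q, the three subfields Q(sqrt(235)), Q(sqrt(251)), Q(sqrt(58985)) are distinct degree-2 extensions, so [K:Q] = 4 (Klein four Galois group).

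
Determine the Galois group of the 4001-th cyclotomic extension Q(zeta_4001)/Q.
|Gal(Q(zeta_4001)/Q)| = phi(4001) = 4000; group ≅ (Z/4001Z)^* ≅ Z/4000Z

The n-th cyclotomic polynomial Φ_4001(x) is the minimal polynomial of zeta_4001 over Q and has degree phi(4001) = 4000. So Q(zeta_4001) is a degree-4000 Galois extension with Galois group (Z/4001Z)^*. (Z/4001Z)^* is cyclic since 4001 is an odd prime power (or 4). Hence Gal(Q(zeta_4001)/Q) ≅ Z/4000Z.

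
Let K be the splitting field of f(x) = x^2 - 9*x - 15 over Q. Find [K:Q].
[K:Q] = 2

The discriminant of x^2 + (-9)*x + (-15) is b^2 - 4c = 81 - (-60) = 141. Since 141 is not a perfect square in Q, the polynomial is irreducible over Q. Its two roots generate a degree-2 extension, so [K:Q] = 2.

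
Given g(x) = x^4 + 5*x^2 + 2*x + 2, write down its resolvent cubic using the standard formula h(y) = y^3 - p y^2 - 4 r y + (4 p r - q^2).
h(y) = y^3 - 5*y^2 - 8*y + 36

Identify coefficients: p = 5, q = 2, r = 2.
Plug into h(y) = y^3 - p y^2 - 4 r y + (4 p r - q^2):
  h(y) = y^3 - (5) y^2 - 4*(2) y + (4*(5)*(2) - (2)^2)
       = y^3 + (-5) y^2 + (-8) y + (36).
Simplifying: h(y) = y^3 - 5*y^2 - 8*y + 36.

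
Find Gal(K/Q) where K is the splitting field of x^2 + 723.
Gal(K/Q) = Z/2Z (cyclic of order 2)

x^2 + 723 is irreducible over Q since -723 is not a rational square. The splitting field Q(sqrt(-723)) has degree 2 over Q, and its unique nontrivial automorphism is sqrt(-723) ↦ -sqrt(-723). Hence Gal(Q(sqrt(-723))/Q) = Z/2Z.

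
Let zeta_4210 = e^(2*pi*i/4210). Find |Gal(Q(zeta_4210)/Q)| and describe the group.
|Gal(Q(zeta_4210)/Q)| = phi(4210) = 1680; group ≅ (Z/4210Z)^* ≅ Z/4Z × Z/420Z

The n-th cyclotomic polynomial Φ_4210(x) is the minimal polynomial of zeta_4210 over Q and has degree phi(4210) = 1680. So Q(zeta_4210) is a degree-1680 Galois extension with Galois group (Z/4210Z)^*. By CRT, (Z/4210Z)^* ≅ (Z/2Z)^* × (Z/5Z)^* × (Z/421Z)^*. Each prime-power unit group is (Z/2Z)^* ≅ trivial group (order 1); (Z/5Z)^* ≅ Z/4Z; (Z/421Z)^* ≅ Z/420Z. Hence Gal(Q(zeta_4210)/Q) ≅ Z/4Z × Z/420Z.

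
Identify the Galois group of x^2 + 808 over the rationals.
Gal(K/Q) = Z/2Z (cyclic of order 2)

x^2 + 808 is irreducible over Q since -808 is not a rational square. The splitting field Q(sqrt(-808)) has degree 2 over Q, and its unique nontrivial automorphism is sqrt(-808) ↦ -sqrt(-808). Hence Gal(Q(sqrt(-808))/Q) = Z/2Z.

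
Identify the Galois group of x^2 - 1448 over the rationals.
Gal(K/Q) = Z/2Z (cyclic of order 2)

x^2 - 1448 is irreducible over Q since 1448 is not a rational square. The splitting field Q(sqrt(1448)) has degree 2 over Q, and its unique nontrivial automorphism is sqrt(1448) ↦ -sqrt(1448). Hence Gal(Q(sqrt(1448))/Q) = Z/2Z.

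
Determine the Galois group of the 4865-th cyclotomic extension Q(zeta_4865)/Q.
|Gal(Q(zeta_4865)/Q)| = phi(4865) = 3312; group ≅ (Z/4865Z)^* ≅ Z/4Z × Z/6Z × Z/138Z

The n-th cyclotomic polynomial Φ_4865(x) is the minimal polynomial of zeta_4865 over Q and has degree phi(4865) = 3312. So Q(zeta_4865) is a degree-3312 Galois extension with Galois group (Z/4865Z)^*. By CRT, (Z/4865Z)^* ≅ (Z/5Z)^* × (Z/7Z)^* × (Z/139Z)^*. Each prime-power unit group is (Z/5Z)^* ≅ Z/4Z; (Z/7Z)^* ≅ Z/6Z; (Z/139Z)^* ≅ Z/138Z. Hence Gal(Q(zeta_4865)/Q) ≅ Z/4Z × Z/6Z × Z/138Z.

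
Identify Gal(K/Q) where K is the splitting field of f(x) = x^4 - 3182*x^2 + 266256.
Gal(K/Q) = Z/2Z (cyclic of order 2)

f factors as (x^2 - 3096)(x^2 - 86), so the splitting field is K = Q(sqrt(3096), sqrt(86)). The squarefree part of 3096 is 86 and the squarefree part of 86 is also 86, so sqrt(3096) and sqrt(86) are both rational multiples of sqrt(86). Hence Q(sqrt(3096)) = Q(sqrt(86)) = Q(sqrt(86)), and the splitting field collapses to a single degree-2 extension with Galois group Z/2Z.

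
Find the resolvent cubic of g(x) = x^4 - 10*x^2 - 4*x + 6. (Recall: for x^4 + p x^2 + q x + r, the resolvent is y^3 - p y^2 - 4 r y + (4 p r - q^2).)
h(y) = y^3 + 10*y^2 - 24*y - 256

Identify coefficients: p = -10, q = -4, r = 6.
Plug into h(y) = y^3 - p y^2 - 4 r y + (4 p r - q^2):
  h(y) = y^3 - (-10) y^2 - 4*(6) y + (4*(-10)*(6) - (-4)^2)
       = y^3 + (10) y^2 + (-24) y + (-256).
Simplifying: h(y) = y^3 + 10*y^2 - 24*y - 256.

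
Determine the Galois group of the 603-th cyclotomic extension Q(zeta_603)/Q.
|Gal(Q(zeta_603)/Q)| = phi(603) = 396; group ≅ (Z/603Z)^* ≅ Z/6Z × Z/66Z

The n-th cyclotomic polynomial Φ_603(x) is the minimal polynomial of zeta_603 over Q and has degree phi(603) = 396. So Q(zeta_603) is a degree-396 Galois extension with Galois group (Z/603Z)^*. By CRT, (Z/603Z)^* ≅ (Z/9Z)^* × (Z/67Z)^*. Each prime-power unit group is (Z/9Z)^* ≅ Z/6Z; (Z/67Z)^* ≅ Z/66Z. Hence Gal(Q(zeta_603)/Q) ≅ Z/6Z × Z/66Z.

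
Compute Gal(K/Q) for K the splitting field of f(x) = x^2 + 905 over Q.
Gal(K/Q) = Z/2Z (cyclic of order 2)

x^2 + 905 is irreducible over Q since -905 is not a rational square. The splitting field Q(sqrt(-905)) has degree 2 over Q, and its unique nontrivial automorphism is sqrt(-905) ↦ -sqrt(-905). Hence Gal(Q(sqrt(-905))/Q) = Z/2Z.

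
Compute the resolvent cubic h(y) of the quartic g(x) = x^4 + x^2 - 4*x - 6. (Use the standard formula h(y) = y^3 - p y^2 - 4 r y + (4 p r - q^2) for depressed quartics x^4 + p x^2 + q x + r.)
h(y) = y^3 - y^2 + 24*y - 40

Identify coefficients: p = 1, q = -4, r = -6.
Plug into h(y) = y^3 - p y^2 - 4 r y + (4 p r - q^2):
  h(y) = y^3 - (1) y^2 - 4*(-6) y + (4*(1)*(-6) - (-4)^2)
       = y^3 + (-1) y^2 + (24) y + (-40).
Simplifying: h(y) = y^3 - y^2 + 24*y - 40.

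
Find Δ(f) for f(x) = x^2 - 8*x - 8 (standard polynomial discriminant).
Δ = 96

For a quadratic a x^2 + b x + c the discriminant is Δ = b^2 - 4ac = (-8)^2 - 4*(1)*(-8) = 64 - (-32) = 96.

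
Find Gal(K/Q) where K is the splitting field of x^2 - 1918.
Gal(K/Q) = Z/2Z (cyclic of order 2)

x^2 - 1918 is irreducible over Q since 1918 is not a rational square. The splitting field Q(sqrt(1918)) has degree 2 over Q, and its unique nontrivial automorphism is sqrt(1918) ↦ -sqrt(1918). Hence Gal(Q(sqrt(1918))/Q) = Z/2Z.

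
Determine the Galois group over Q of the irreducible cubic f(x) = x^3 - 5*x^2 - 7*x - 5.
Gal(K/Q) = S_3 (symmetric group of order 6)

Compute the discriminant of x^3 + (-5)*x^2 + (-7)*x + (-5): Δ = -3728. Since Δ is not a rational square, the Galois group is not contained in A_3; it must be the full S_3 (irreducibility of the cubic rules out anything smaller).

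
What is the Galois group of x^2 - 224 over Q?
Gal(K/Q) = Z/2Z (cyclic of order 2)

x^2 - 224 is irreducible over Q since 224 is not a rational square. The splitting field Q(sqrt(224)) has degree 2 over Q, and its unique nontrivial automorphism is sqrt(224) ↦ -sqrt(224). Hence Gal(Q(sqrt(224))/Q) = Z/2Z.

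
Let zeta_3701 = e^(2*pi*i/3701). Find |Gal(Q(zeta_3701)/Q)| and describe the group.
|Gal(Q(zeta_3701)/Q)| = phi(3701) = 3700; group ≅ (Z/3701Z)^* ≅ Z/3700Z

The n-th cyclotomic polynomial Φ_3701(x) is the minimal polynomial of zeta_3701 over Q and has degree phi(3701) = 3700. So Q(zeta_3701) is a degree-3700 Galois extension with Galois group (Z/3701Z)^*. (Z/3701Z)^* is cyclic since 3701 is an odd prime power (or 4). Hence Gal(Q(zeta_3701)/Q) ≅ Z/3700Z.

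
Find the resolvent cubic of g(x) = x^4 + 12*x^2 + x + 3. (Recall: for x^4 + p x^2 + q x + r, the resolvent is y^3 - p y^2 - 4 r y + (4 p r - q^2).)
h(y) = y^3 - 12*y^2 - 12*y + 143

Identify coefficients: p = 12, q = 1, r = 3.
Plug into h(y) = y^3 - p y^2 - 4 r y + (4 p r - q^2):
  h(y) = y^3 - (12) y^2 - 4*(3) y + (4*(12)*(3) - (1)^2)
       = y^3 + (-12) y^2 + (-12) y + (143).
Simplifying: h(y) = y^3 - 12*y^2 - 12*y + 143.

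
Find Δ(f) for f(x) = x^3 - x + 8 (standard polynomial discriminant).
Δ = -1724

For a depressed cubic x^3 + p x + q the discriminant is Δ = -4 p^3 - 27 q^2 = -4*(-1)^3 - 27*(8)^2 = 4 - 1728 = -1724.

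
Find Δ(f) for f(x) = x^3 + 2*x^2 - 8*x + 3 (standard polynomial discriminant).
Δ = 1101

For x^3 + a x^2 + b x + c the discriminant is Δ = 18 a b c - 4 a^3 c + a^2 b^2 - 4 b^3 - 27 c^2.
Plug a = 2, b = -8, c = 3:
  18*(2)*(-8)*(3) - 4*(2)^3*(3) + (2)^2*(-8)^2 - 4*(-8)^3 - 27*(3)^2
  = -864 + (-96) + 256 + (2048) + (-243)
  = 1101.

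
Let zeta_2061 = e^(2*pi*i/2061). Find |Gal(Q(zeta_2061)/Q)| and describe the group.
|Gal(Q(zeta_2061)/Q)| = phi(2061) = 1368; group ≅ (Z/2061Z)^* ≅ Z/6Z × Z/228Z

The n-th cyclotomic polynomial Φ_2061(x) is the minimal polynomial of zeta_2061 over Q and has degree phi(2061) = 1368. So Q(zeta_2061) is a degree-1368 Galois extension with Galois group (Z/2061Z)^*. By CRT, (Z/2061Z)^* ≅ (Z/9Z)^* × (Z/229Z)^*. Each prime-power unit group is (Z/9Z)^* ≅ Z/6Z; (Z/229Z)^* ≅ Z/228Z. Hence Gal(Q(zeta_2061)/Q) ≅ Z/6Z × Z/228Z.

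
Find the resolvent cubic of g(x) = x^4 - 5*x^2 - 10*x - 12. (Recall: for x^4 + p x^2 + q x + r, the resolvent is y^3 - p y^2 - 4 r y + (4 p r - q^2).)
h(y) = y^3 + 5*y^2 + 48*y + 140

Identify coefficients: p = -5, q = -10, r = -12.
Plug into h(y) = y^3 - p y^2 - 4 r y + (4 p r - q^2):
  h(y) = y^3 - (-5) y^2 - 4*(-12) y + (4*(-5)*(-12) - (-10)^2)
       = y^3 + (5) y^2 + (48) y + (140).
Simplifying: h(y) = y^3 + 5*y^2 + 48*y + 140.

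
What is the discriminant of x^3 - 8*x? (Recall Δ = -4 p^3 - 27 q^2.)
Δ = 2048

For a depressed cubic x^3 + p x + q the discriminant is Δ = -4 p^3 - 27 q^2 = -4*(-8)^3 - 27*(0)^2 = 2048 - 0 = 2048.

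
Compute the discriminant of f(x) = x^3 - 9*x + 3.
Δ = 2673

For a depressed cubic x^3 + p x + q the discriminant is Δ = -4 p^3 - 27 q^2 = -4*(-9)^3 - 27*(3)^2 = 2916 - 243 = 2673.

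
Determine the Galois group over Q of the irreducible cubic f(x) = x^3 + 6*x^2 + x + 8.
Gal(K/Q) = S_3 (symmetric group of order 6)

Compute the discriminant of x^3 + (6)*x^2 + (1)*x + (8): Δ = -7744. Since Δ is not a rational square, the Galois group is not contained in A_3; it must be the full S_3 (irreducibility of the cubic rules out anything smaller).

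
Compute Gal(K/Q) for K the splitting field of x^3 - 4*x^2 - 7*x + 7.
Gal(K/Q) = S_3 (symmetric group of order 6)

Compute the discriminant of x^3 + (-4)*x^2 + (-7)*x + (7): Δ = 6153. Since Δ is not a rational square, the Galois group is not contained in A_3; it must be the full S_3 (irreducibility of the cubic rules out anything smaller).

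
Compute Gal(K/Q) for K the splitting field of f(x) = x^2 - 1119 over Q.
Gal(K/Q) = Z/2Z (cyclic of order 2)

x^2 - 1119 is irreducible over Q since 1119 is not a rational square. The splitting field Q(sqrt(1119)) has degree 2 over Q, and its unique nontrivial automorphism is sqrt(1119) ↦ -sqrt(1119). Hence Gal(Q(sqrt(1119))/Q) = Z/2Z.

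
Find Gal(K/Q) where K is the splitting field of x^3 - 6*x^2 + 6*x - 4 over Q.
Gal(K/Q) = S_3 (symmetric group of order 6)

Compute the discriminant of x^3 + (-6)*x^2 + (6)*x + (-4): Δ = -864. Since Δ is not a rational square, the Galois group is not contained in A_3; it must be the full S_3 (irreducibility of the cubic rules out anything smaller).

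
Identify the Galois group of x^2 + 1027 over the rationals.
Gal(K/Q) = Z/2Z (cyclic of order 2)

x^2 + 1027 is irreducible over Q since -1027 is not a rational square. The splitting field Q(sqrt(-1027)) has degree 2 over Q, and its unique nontrivial automorphism is sqrt(-1027) ↦ -sqrt(-1027). Hence Gal(Q(sqrt(-1027))/Q) = Z/2Z.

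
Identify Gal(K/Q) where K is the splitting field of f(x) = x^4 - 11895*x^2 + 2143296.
Gal(K/Q) = Z/2Z (cyclic of order 2)

f factors as (x^2 - 183)(x^2 - 11712), so the splitting field is K = Q(sqrt(183), sqrt(11712)). The squarefree part of 183 is 183 and the squarefree part of 11712 is also 183, so sqrt(183) and sqrt(11712) are both rational multiples of sqrt(183). Hence Q(sqrt(183)) = Q(sqrt(11712)) = Q(sqrt(183)), and the splitting field collapses to a single degree-2 extension with Galois group Z/2Z.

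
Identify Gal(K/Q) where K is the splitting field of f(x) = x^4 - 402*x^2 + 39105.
Gal(K/Q) = V_4 (Klein four-group, Z/2Z × Z/2Z)

f factors as (x^2 - 165)(x^2 - 237), so the splitting field is K = Q(sqrt(165), sqrt(237)). The elements 165, 237, 39105 are all non-squares in Q, so sqrt(165) and sqrt(237) generate independent quadratic extensions. Thus [K:Q] = 4 and Gal(K/Q) is generated by the two order-2 automorphisms sqrt(165) ↦ -sqrt(165) and sqrt(237) ↦ -sqrt(237), giving V_4.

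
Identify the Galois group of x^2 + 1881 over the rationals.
Gal(K/Q) = Z/2Z (cyclic of order 2)

x^2 + 1881 is irreducible over Q since -1881 is not a rational square. The splitting field Q(sqrt(-1881)) has degree 2 over Q, and its unique nontrivial automorphism is sqrt(-1881) ↦ -sqrt(-1881). Hence Gal(Q(sqrt(-1881))/Q) = Z/2Z.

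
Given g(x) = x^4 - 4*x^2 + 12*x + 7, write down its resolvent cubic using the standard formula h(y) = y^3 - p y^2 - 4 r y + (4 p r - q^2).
h(y) = y^3 + 4*y^2 - 28*y - 256

Identify coefficients: p = -4, q = 12, r = 7.
Plug into h(y) = y^3 - p y^2 - 4 r y + (4 p r - q^2):
  h(y) = y^3 - (-4) y^2 - 4*(7) y + (4*(-4)*(7) - (12)^2)
       = y^3 + (4) y^2 + (-28) y + (-256).
Simplifying: h(y) = y^3 + 4*y^2 - 28*y - 256.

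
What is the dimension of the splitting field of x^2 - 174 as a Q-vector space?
[K:Q] = 2

The polynomial x^2 - 174 is irreducible over Q since 174 is not a perfect square. Its splitting field is Q(sqrt(174)), which has degree 2 over Q.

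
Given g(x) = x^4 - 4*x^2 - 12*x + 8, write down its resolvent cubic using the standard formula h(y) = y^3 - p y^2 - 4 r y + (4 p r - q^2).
h(y) = y^3 + 4*y^2 - 32*y - 272

Identify coefficients: p = -4, q = -12, r = 8.
Plug into h(y) = y^3 - p y^2 - 4 r y + (4 p r - q^2):
  h(y) = y^3 - (-4) y^2 - 4*(8) y + (4*(-4)*(8) - (-12)^2)
       = y^3 + (4) y^2 + (-32) y + (-272).
Simplifying: h(y) = y^3 + 4*y^2 - 32*y - 272.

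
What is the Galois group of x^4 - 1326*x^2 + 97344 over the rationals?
Gal(K/Q) = Z/2Z (cyclic of order 2)

f factors as (x^2 - 1248)(x^2 - 78), so the splitting field is K = Q(sqrt(1248), sqrt(78)). The squarefree part of 1248 is 78 and the squarefree part of 78 is also 78, so sqrt(1248) and sqrt(78) are both rational multiples of sqrt(78). Hence Q(sqrt(1248)) = Q(sqrt(78)) = Q(sqrt(78)), and the splitting field collapses to a single degree-2 extension with Galois group Z/2Z.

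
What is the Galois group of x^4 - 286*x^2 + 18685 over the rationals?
Gal(K/Q) = V_4 (Klein four-group, Z/2Z × Z/2Z)

f factors as (x^2 - 101)(x^2 - 185), so the splitting field is K = Q(sqrt(101), sqrt(185)). The elements 101, 185, 18685 are all non-squares in Q, so sqrt(101) and sqrt(185) generate independent quadratic extensions. Thus [K:Q] = 4 and Gal(K/Q) is generated by the two order-2 automorphisms sqrt(101) ↦ -sqrt(101) and sqrt(185) ↦ -sqrt(185), giving V_4.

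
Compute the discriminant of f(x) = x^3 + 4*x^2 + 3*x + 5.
Δ = -839

For x^3 + a x^2 + b x + c the discriminant is Δ = 18 a b c - 4 a^3 c + a^2 b^2 - 4 b^3 - 27 c^2.
Plug a = 4, b = 3, c = 5:
  18*(4)*(3)*(5) - 4*(4)^3*(5) + (4)^2*(3)^2 - 4*(3)^3 - 27*(5)^2
  = 1080 + (-1280) + 144 + (-108) + (-675)
  = -839.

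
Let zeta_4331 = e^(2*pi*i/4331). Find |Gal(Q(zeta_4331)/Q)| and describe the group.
|Gal(Q(zeta_4331)/Q)| = phi(4331) = 4200; group ≅ (Z/4331Z)^* ≅ Z/60Z × Z/70Z

The n-th cyclotomic polynomial Φ_4331(x) is the minimal polynomial of zeta_4331 over Q and has degree phi(4331) = 4200. So Q(zeta_4331) is a degree-4200 Galois extension with Galois group (Z/4331Z)^*. By CRT, (Z/4331Z)^* ≅ (Z/61Z)^* × (Z/71Z)^*. Each prime-power unit group is (Z/61Z)^* ≅ Z/60Z; (Z/71Z)^* ≅ Z/70Z. Hence Gal(Q(zeta_4331)/Q) ≅ Z/60Z × Z/70Z.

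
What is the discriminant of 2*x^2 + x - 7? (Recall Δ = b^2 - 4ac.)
Δ = 57

For a quadratic a x^2 + b x + c the discriminant is Δ = b^2 - 4ac = (1)^2 - 4*(2)*(-7) = 1 - (-56) = 57.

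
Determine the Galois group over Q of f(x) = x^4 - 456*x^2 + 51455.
Gal(K/Q) = V_4 (Klein four-group, Z/2Z × Z/2Z)

f factors as (x^2 - 251)(x^2 - 205), so the splitting field is K = Q(sqrt(251), sqrt(205)). The elements 251, 205, 51455 are all non-squares in Q, so sqrt(251) and sqrt(205) generate independent quadratic extensions. Thus [K:Q] = 4 and Gal(K/Q) is generated by the two order-2 automorphisms sqrt(251) ↦ -sqrt(251) and sqrt(205) ↦ -sqrt(205), giving V_4.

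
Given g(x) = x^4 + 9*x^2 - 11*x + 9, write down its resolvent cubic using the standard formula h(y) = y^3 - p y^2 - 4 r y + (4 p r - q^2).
h(y) = y^3 - 9*y^2 - 36*y + 203

Identify coefficients: p = 9, q = -11, r = 9.
Plug into h(y) = y^3 - p y^2 - 4 r y + (4 p r - q^2):
  h(y) = y^3 - (9) y^2 - 4*(9) y + (4*(9)*(9) - (-11)^2)
       = y^3 + (-9) y^2 + (-36) y + (203).
Simplifying: h(y) = y^3 - 9*y^2 - 36*y + 203.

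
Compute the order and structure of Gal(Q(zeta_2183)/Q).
|Gal(Q(zeta_2183)/Q)| = phi(2183) = 2088; group ≅ (Z/2183Z)^* ≅ Z/36Z × Z/58Z

The n-th cyclotomic polynomial Φ_2183(x) is the minimal polynomial of zeta_2183 over Q and has degree phi(2183) = 2088. So Q(zeta_2183) is a degree-2088 Galois extension with Galois group (Z/2183Z)^*. By CRT, (Z/2183Z)^* ≅ (Z/37Z)^* × (Z/59Z)^*. Each prime-power unit group is (Z/37Z)^* ≅ Z/36Z; (Z/59Z)^* ≅ Z/58Z. Hence Gal(Q(zeta_2183)/Q) ≅ Z/36Z × Z/58Z.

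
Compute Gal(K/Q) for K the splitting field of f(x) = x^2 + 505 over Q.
Gal(K/Q) = Z/2Z (cyclic of order 2)

x^2 + 505 is irreducible over Q since -505 is not a rational square. The splitting field Q(sqrt(-505)) has degree 2 over Q, and its unique nontrivial automorphism is sqrt(-505) ↦ -sqrt(-505). Hence Gal(Q(sqrt(-505))/Q) = Z/2Z.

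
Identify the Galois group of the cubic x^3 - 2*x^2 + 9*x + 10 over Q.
Gal(K/Q) = S_3 (symmetric group of order 6)

Compute the discriminant of x^3 + (-2)*x^2 + (9)*x + (10): Δ = -8212. Since Δ is not a rational square, the Galois group is not contained in A_3; it must be the full S_3 (irreducibility of the cubic rules out anything smaller).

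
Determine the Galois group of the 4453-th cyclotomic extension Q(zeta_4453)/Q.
|Gal(Q(zeta_4453)/Q)| = phi(4453) = 4320; group ≅ (Z/4453Z)^* ≅ Z/60Z × Z/72Z

The n-th cyclotomic polynomial Φ_4453(x) is the minimal polynomial of zeta_4453 over Q and has degree phi(4453) = 4320. So Q(zeta_4453) is a degree-4320 Galois extension with Galois group (Z/4453Z)^*. By CRT, (Z/4453Z)^* ≅ (Z/61Z)^* × (Z/73Z)^*. Each prime-power unit group is (Z/61Z)^* ≅ Z/60Z; (Z/73Z)^* ≅ Z/72Z. Hence Gal(Q(zeta_4453)/Q) ≅ Z/60Z × Z/72Z.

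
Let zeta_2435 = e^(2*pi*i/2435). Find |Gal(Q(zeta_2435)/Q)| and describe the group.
|Gal(Q(zeta_2435)/Q)| = phi(2435) = 1944; group ≅ (Z/2435Z)^* ≅ Z/4Z × Z/486Z

The n-th cyclotomic polynomial Φ_2435(x) is the minimal polynomial of zeta_2435 over Q and has degree phi(2435) = 1944. So Q(zeta_2435) is a degree-1944 Galois extension with Galois group (Z/2435Z)^*. By CRT, (Z/2435Z)^* ≅ (Z/5Z)^* × (Z/487Z)^*. Each prime-power unit group is (Z/5Z)^* ≅ Z/4Z; (Z/487Z)^* ≅ Z/486Z. Hence Gal(Q(zeta_2435)/Q) ≅ Z/4Z × Z/486Z.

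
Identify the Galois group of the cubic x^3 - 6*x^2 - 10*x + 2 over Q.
Gal(K/Q) = S_3 (symmetric group of order 6)

Compute the discriminant of x^3 + (-6)*x^2 + (-10)*x + (2): Δ = 11380. Since Δ is not a rational square, the Galois group is not contained in A_3; it must be the full S_3 (irreducibility of the cubic rules out anything smaller).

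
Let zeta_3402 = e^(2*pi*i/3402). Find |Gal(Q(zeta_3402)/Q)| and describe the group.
|Gal(Q(zeta_3402)/Q)| = phi(3402) = 972; group ≅ (Z/3402Z)^* ≅ Z/6Z × Z/162Z

The n-th cyclotomic polynomial Φ_3402(x) is the minimal polynomial of zeta_3402 over Q and has degree phi(3402) = 972. So Q(zeta_3402) is a degree-972 Galois extension with Galois group (Z/3402Z)^*. By CRT, (Z/3402Z)^* ≅ (Z/2Z)^* × (Z/243Z)^* × (Z/7Z)^*. Each prime-power unit group is (Z/2Z)^* ≅ trivial group (order 1); (Z/243Z)^* ≅ Z/162Z; (Z/7Z)^* ≅ Z/6Z. Hence Gal(Q(zeta_3402)/Q) ≅ Z/6Z × Z/162Z.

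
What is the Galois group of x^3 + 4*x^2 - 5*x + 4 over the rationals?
Gal(K/Q) = S_3 (symmetric group of order 6)

Compute the discriminant of x^3 + (4)*x^2 + (-5)*x + (4): Δ = -1996. Since Δ is not a rational square, the Galois group is not contained in A_3; it must be the full S_3 (irreducibility of the cubic rules out anything smaller).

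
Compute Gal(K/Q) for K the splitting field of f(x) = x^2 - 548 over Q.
Gal(K/Q) = Z/2Z (cyclic of order 2)

x^2 - 548 is irreducible over Q since 548 is not a rational square. The splitting field Q(sqrt(548)) has degree 2 over Q, and its unique nontrivial automorphism is sqrt(548) ↦ -sqrt(548). Hence Gal(Q(sqrt(548))/Q) = Z/2Z.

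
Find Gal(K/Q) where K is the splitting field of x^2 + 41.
Gal(K/Q) = Z/2Z (cyclic of order 2)

x^2 + 41 is irreducible over Q since -41 is not a rational square. The splitting field Q(sqrt(-41)) has degree 2 over Q, and its unique nontrivial automorphism is sqrt(-41) ↦ -sqrt(-41). Hence Gal(Q(sqrt(-41))/Q) = Z/2Z.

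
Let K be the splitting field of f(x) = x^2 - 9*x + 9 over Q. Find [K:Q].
[K:Q] = 2

The discriminant of x^2 + (-9)*x + (9) is b^2 - 4c = 81 - (36) = 45. Since 45 is not a perfect square in Q, the polynomial is irreducible over Q. Its two roots generate a degree-2 extension, so [K:Q] = 2.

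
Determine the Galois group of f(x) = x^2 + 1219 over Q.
Gal(K/Q) = Z/2Z (cyclic of order 2)

x^2 + 1219 is irreducible over Q since -1219 is not a rational square. The splitting field Q(sqrt(-1219)) has degree 2 over Q, and its unique nontrivial automorphism is sqrt(-1219) ↦ -sqrt(-1219). Hence Gal(Q(sqrt(-1219))/Q) = Z/2Z.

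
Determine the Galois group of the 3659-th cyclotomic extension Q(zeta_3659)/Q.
|Gal(Q(zeta_3659)/Q)| = phi(3659) = 3658; group ≅ (Z/3659Z)^* ≅ Z/3658Z

The n-th cyclotomic polynomial Φ_3659(x) is the minimal polynomial of zeta_3659 over Q and has degree phi(3659) = 3658. So Q(zeta_3659) is a degree-3658 Galois extension with Galois group (Z/3659Z)^*. (Z/3659Z)^* is cyclic since 3659 is an odd prime power (or 4). Hence Gal(Q(zeta_3659)/Q) ≅ Z/3658Z.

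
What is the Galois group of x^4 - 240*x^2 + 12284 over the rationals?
Gal(K/Q) = V_4 (Klein four-group, Z/2Z × Z/2Z)

f factors as (x^2 - 166)(x^2 - 74), so the splitting field is K = Q(sqrt(166), sqrt(74)). The elements 166, 74, 12284 are all non-squares in Q, so sqrt(166) and sqrt(74) generate independent quadratic extensions. Thus [K:Q] = 4 and Gal(K/Q) is generated by the two order-2 automorphisms sqrt(166) ↦ -sqrt(166) and sqrt(74) ↦ -sqrt(74), giving V_4.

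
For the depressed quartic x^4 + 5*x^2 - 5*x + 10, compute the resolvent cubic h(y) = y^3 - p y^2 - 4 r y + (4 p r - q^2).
h(y) = y^3 - 5*y^2 - 40*y + 175

Identify coefficients: p = 5, q = -5, r = 10.
Plug into h(y) = y^3 - p y^2 - 4 r y + (4 p r - q^2):
  h(y) = y^3 - (5) y^2 - 4*(10) y + (4*(5)*(10) - (-5)^2)
       = y^3 + (-5) y^2 + (-40) y + (175).
Simplifying: h(y) = y^3 - 5*y^2 - 40*y + 175.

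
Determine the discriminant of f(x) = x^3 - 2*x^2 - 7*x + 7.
Δ = 2233

For x^3 + a x^2 + b x + c the discriminant is Δ = 18 a b c - 4 a^3 c + a^2 b^2 - 4 b^3 - 27 c^2.
Plug a = -2, b = -7, c = 7:
  18*(-2)*(-7)*(7) - 4*(-2)^3*(7) + (-2)^2*(-7)^2 - 4*(-7)^3 - 27*(7)^2
  = 1764 + (224) + 196 + (1372) + (-1323)
  = 2233.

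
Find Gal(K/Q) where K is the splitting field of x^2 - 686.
Gal(K/Q) = Z/2Z (cyclic of order 2)

x^2 - 686 is irreducible over Q since 686 is not a rational square. The splitting field Q(sqrt(686)) has degree 2 over Q, and its unique nontrivial automorphism is sqrt(686) ↦ -sqrt(686). Hence Gal(Q(sqrt(686))/Q) = Z/2Z.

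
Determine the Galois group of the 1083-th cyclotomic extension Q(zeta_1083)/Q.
|Gal(Q(zeta_1083)/Q)| = phi(1083) = 684; group ≅ (Z/1083Z)^* ≅ Z/2Z × Z/342Z

The n-th cyclotomic polynomial Φ_1083(x) is the minimal polynomial of zeta_1083 over Q and has degree phi(1083) = 684. So Q(zeta_1083) is a degree-684 Galois extension with Galois group (Z/1083Z)^*. By CRT, (Z/1083Z)^* ≅ (Z/3Z)^* × (Z/361Z)^*. Each prime-power unit group is (Z/3Z)^* ≅ Z/2Z; (Z/361Z)^* ≅ Z/342Z. Hence Gal(Q(zeta_1083)/Q) ≅ Z/2Z × Z/342Z.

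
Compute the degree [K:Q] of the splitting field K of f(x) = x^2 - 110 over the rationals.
[K:Q] = 2

The polynomial x^2 - 110 is irreducible over Q since 110 is not a perfect square. Its splitting field is Q(sqrt(110)), which has degree 2 over Q.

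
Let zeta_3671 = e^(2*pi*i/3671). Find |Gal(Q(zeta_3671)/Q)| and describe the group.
|Gal(Q(zeta_3671)/Q)| = phi(3671) = 3670; group ≅ (Z/3671Z)^* ≅ Z/3670Z

The n-th cyclotomic polynomial Φ_3671(x) is the minimal polynomial of zeta_3671 over Q and has degree phi(3671) = 3670. So Q(zeta_3671) is a degree-3670 Galois extension with Galois group (Z/3671Z)^*. (Z/3671Z)^* is cyclic since 3671 is an odd prime power (or 4). Hence Gal(Q(zeta_3671)/Q) ≅ Z/3670Z.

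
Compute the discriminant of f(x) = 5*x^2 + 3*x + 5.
Δ = -91

For a quadratic a x^2 + b x + c the discriminant is Δ = b^2 - 4ac = (3)^2 - 4*(5)*(5) = 9 - (100) = -91.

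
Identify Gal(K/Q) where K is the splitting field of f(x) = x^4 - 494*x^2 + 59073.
Gal(K/Q) = V_4 (Klein four-group, Z/2Z × Z/2Z)

f factors as (x^2 - 291)(x^2 - 203), so the splitting field is K = Q(sqrt(291), sqrt(203)). The elements 291, 203, 59073 are all non-squares in Q, so sqrt(291) and sqrt(203) generate independent quadratic extensions. Thus [K:Q] = 4 and Gal(K/Q) is generated by the two order-2 automorphisms sqrt(291) ↦ -sqrt(291) and sqrt(203) ↦ -sqrt(203), giving V_4.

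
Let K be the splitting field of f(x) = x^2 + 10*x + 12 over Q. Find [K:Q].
[K:Q] = 2

The discriminant of x^2 + (10)*x + (12) is b^2 - 4c = 100 - (48) = 52. Since 52 is not a perfect square in Q, the polynomial is irreducible over Q. Its two roots generate a degree-2 extension, so [K:Q] = 2.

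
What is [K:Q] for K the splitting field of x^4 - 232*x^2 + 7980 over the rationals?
[K:Q] = 4

f factors as (x^2 - 190)(x^2 - 42); the splitting field is K = Q(sqrt(190), sqrt(42)). Since 190, 42, and 7980 are all non-squares in Q, the three subfields Q(sqrt(190)), Q(sqrt(42)), Q(sqrt(7980)) are distinct degree-2 extensions, so [K:Q] = 4 (Klein four Galois group).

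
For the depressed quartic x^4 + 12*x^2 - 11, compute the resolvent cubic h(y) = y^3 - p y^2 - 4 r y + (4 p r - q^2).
h(y) = y^3 - 12*y^2 + 44*y - 528

Identify coefficients: p = 12, q = 0, r = -11.
Plug into h(y) = y^3 - p y^2 - 4 r y + (4 p r - q^2):
  h(y) = y^3 - (12) y^2 - 4*(-11) y + (4*(12)*(-11) - (0)^2)
       = y^3 + (-12) y^2 + (44) y + (-528).
Simplifying: h(y) = y^3 - 12*y^2 + 44*y - 528.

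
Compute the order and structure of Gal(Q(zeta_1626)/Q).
|Gal(Q(zeta_1626)/Q)| = phi(1626) = 540; group ≅ (Z/1626Z)^* ≅ Z/2Z × Z/270Z

The n-th cyclotomic polynomial Φ_1626(x) is the minimal polynomial of zeta_1626 over Q and has degree phi(1626) = 540. So Q(zeta_1626) is a degree-540 Galois extension with Galois group (Z/1626Z)^*. By CRT, (Z/1626Z)^* ≅ (Z/2Z)^* × (Z/3Z)^* × (Z/271Z)^*. Each prime-power unit group is (Z/2Z)^* ≅ trivial group (order 1); (Z/3Z)^* ≅ Z/2Z; (Z/271Z)^* ≅ Z/270Z. Hence Gal(Q(zeta_1626)/Q) ≅ Z/2Z × Z/270Z.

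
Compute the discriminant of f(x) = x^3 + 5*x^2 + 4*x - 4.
Δ = 272

For x^3 + a x^2 + b x + c the discriminant is Δ = 18 a b c - 4 a^3 c + a^2 b^2 - 4 b^3 - 27 c^2.
Plug a = 5, b = 4, c = -4:
  18*(5)*(4)*(-4) - 4*(5)^3*(-4) + (5)^2*(4)^2 - 4*(4)^3 - 27*(-4)^2
  = -1440 + (2000) + 400 + (-256) + (-432)
  = 272.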